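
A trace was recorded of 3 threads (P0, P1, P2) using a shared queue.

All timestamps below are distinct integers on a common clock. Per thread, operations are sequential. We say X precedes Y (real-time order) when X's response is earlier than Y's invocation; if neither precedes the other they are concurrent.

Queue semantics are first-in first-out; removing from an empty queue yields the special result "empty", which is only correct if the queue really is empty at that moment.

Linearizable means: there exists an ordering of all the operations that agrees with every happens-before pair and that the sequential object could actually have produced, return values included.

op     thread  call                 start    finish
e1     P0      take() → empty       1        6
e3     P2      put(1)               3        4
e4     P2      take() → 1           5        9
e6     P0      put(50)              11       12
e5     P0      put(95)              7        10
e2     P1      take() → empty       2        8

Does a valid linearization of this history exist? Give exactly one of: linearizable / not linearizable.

a witness: e1, e2, e3, e4, e5, e6
step 1: e1 take() → empty — queue <>
step 2: e2 take() → empty — queue <>
step 3: e3 put(1) — queue <1>
step 4: e4 take() → 1 — queue <>
step 5: e5 put(95) — queue <95>
step 6: e6 put(50) — queue <95,50>

linearizable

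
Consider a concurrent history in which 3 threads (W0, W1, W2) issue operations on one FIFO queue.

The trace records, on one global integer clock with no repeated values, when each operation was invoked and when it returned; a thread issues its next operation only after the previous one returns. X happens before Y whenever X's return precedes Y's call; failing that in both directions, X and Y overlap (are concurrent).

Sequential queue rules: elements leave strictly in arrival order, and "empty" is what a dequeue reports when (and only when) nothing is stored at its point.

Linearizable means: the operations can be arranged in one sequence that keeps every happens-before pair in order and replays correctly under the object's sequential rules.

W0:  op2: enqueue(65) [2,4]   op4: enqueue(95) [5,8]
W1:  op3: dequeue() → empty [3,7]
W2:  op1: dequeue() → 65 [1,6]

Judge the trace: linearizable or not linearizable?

linearizable

a witness: op2, op1, op3, op4
step 1: op2 enqueue(65) — queue <65>
step 2: op1 dequeue() → 65 — queue <>
step 3: op3 dequeue() → empty — queue <>
step 4: op4 enqueue(95) — queue <95>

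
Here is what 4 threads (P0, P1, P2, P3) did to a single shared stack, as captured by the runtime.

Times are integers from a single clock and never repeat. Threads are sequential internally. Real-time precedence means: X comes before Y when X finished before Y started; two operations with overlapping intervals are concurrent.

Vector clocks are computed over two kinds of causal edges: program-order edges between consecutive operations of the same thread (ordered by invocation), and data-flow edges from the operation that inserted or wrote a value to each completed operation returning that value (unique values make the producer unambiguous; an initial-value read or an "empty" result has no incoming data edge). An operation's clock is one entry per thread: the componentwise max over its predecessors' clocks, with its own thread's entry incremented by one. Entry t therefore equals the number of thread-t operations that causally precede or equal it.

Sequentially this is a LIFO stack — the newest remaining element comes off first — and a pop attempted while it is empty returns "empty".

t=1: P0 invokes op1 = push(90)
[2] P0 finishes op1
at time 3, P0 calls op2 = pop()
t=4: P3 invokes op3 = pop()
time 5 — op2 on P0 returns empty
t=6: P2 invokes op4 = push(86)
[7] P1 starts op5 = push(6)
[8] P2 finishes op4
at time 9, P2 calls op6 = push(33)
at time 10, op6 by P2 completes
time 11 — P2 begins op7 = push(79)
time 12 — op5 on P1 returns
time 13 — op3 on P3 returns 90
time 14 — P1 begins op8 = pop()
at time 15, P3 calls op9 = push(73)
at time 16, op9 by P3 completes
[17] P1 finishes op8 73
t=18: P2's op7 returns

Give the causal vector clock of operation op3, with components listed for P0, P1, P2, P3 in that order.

(1, 0, 0, 1)

op4 (invocation 6): nothing precedes it; P2's component alone gives (0, 0, 1, 0)
op5 (invocation 7): nothing precedes it; P1's component alone gives (0, 1, 0, 0)
op1 (invocation 1): nothing precedes it; P0's component alone gives (1, 0, 0, 0)
VC(op6, invoked at 9): max of VC(op4)=(0, 0, 1, 0), then +1 on thread P2 → (0, 0, 2, 0)
VC(op3, invoked at 4): max of VC(op1)=(1, 0, 0, 0), then +1 on thread P3 → (1, 0, 0, 1)
VC(op2, invoked at 3): max of VC(op1)=(1, 0, 0, 0), then +1 on thread P0 → (2, 0, 0, 0)
VC(op7, invoked at 11): max of VC(op6)=(0, 0, 2, 0), then +1 on thread P2 → (0, 0, 3, 0)
VC(op9, invoked at 15): max of VC(op3)=(1, 0, 0, 1), then +1 on thread P3 → (1, 0, 0, 2)
VC(op8, invoked at 14): max of VC(op5)=(0, 1, 0, 0), VC(op9)=(1, 0, 0, 2), then +1 on thread P1 → (1, 2, 0, 2)
target: VC(op3) = (1, 0, 0, 1)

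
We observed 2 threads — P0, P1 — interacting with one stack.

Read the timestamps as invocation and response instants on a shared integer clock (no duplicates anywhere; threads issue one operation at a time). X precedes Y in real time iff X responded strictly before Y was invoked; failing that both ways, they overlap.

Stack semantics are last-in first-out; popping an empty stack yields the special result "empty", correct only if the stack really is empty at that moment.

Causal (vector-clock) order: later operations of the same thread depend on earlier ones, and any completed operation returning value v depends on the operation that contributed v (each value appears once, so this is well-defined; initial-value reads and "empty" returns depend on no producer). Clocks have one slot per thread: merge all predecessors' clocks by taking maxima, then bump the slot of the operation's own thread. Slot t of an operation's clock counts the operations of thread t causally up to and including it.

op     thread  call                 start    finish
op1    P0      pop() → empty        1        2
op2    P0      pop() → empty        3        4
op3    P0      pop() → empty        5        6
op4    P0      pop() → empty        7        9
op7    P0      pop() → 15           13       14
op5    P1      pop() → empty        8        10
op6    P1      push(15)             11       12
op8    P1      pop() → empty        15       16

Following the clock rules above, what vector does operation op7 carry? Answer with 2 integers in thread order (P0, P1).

(5, 2)

VC(op5, invoked at 8): no causal predecessors; +1 on P1 → (0, 1)
VC(op1, invoked at 1): no causal predecessors; +1 on P0 → (1, 0)
VC(op6, invoked at 11): max of VC(op5)=(0, 1), then +1 on thread P1 → (0, 2)
VC(op2, invoked at 3): max of VC(op1)=(1, 0), then +1 on thread P0 → (2, 0)
VC(op8, invoked at 15): max of VC(op6)=(0, 2), then +1 on thread P1 → (0, 3)
VC(op3, invoked at 5): max of VC(op2)=(2, 0), then +1 on thread P0 → (3, 0)
VC(op4, invoked at 7): max of VC(op3)=(3, 0), then +1 on thread P0 → (4, 0)
VC(op7, invoked at 13): max of VC(op4)=(4, 0), VC(op6)=(0, 2), then +1 on thread P0 → (5, 2)
target: VC(op7) = (5, 2)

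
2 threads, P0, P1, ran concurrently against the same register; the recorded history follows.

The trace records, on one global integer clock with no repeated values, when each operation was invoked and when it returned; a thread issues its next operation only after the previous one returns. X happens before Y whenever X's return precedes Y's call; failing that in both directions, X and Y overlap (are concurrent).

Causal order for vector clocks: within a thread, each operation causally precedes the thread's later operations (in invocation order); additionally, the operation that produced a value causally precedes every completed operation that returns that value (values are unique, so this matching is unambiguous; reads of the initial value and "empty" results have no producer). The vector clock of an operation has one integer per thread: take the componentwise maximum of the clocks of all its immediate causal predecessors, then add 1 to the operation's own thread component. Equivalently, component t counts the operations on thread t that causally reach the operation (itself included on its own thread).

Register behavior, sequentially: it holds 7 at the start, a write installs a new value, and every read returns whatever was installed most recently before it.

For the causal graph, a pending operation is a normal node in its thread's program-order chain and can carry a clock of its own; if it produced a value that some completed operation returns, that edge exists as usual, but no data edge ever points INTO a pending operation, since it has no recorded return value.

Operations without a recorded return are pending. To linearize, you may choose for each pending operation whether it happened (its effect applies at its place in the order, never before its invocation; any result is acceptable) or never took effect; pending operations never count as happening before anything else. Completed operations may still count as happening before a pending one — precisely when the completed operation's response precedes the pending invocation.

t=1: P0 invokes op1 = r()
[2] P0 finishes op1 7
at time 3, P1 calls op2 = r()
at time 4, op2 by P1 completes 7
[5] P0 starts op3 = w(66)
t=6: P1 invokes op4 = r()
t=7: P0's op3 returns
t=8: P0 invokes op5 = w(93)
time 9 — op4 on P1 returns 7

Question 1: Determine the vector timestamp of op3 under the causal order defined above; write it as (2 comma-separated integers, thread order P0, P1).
invoked at 3, op2 has no predecessors; its own P1 bump gives (0, 1)
invoked at 1, op1 has no predecessors; its own P0 bump gives (1, 0)
op4 (invocation 6): componentwise max over VC(op2)=(0, 1), +1 at P1, giving (0, 2)
op3 (invocation 5): componentwise max over VC(op1)=(1, 0), +1 at P0, giving (2, 0)
op5 (invocation 8): componentwise max over VC(op3)=(2, 0), +1 at P0, giving (3, 0)
target: VC(op3) = (2, 0)

(2, 0)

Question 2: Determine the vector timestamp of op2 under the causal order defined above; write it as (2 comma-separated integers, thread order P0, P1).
no predecessors for op2 (invoked 3): P1 increments from zero → (0, 1)
no predecessors for op1 (invoked 1): P0 increments from zero → (1, 0)
VC(op4, invoked at 6): max of VC(op2)=(0, 1), then +1 on thread P1 → (0, 2)
VC(op3, invoked at 5): max of VC(op1)=(1, 0), then +1 on thread P0 → (2, 0)
VC(op5, invoked at 8): max of VC(op3)=(2, 0), then +1 on thread P0 → (3, 0)
target: VC(op2) = (0, 1)

(0, 1)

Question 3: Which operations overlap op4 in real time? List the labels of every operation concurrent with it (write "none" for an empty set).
overlap test against op4 [6,9]: concurrent iff the interval meets 6..9
op1 [1,2]: before
op2 [3,4]: before
op3 [5,7]: concurrent
op5 [8,…): concurrent

op3, op5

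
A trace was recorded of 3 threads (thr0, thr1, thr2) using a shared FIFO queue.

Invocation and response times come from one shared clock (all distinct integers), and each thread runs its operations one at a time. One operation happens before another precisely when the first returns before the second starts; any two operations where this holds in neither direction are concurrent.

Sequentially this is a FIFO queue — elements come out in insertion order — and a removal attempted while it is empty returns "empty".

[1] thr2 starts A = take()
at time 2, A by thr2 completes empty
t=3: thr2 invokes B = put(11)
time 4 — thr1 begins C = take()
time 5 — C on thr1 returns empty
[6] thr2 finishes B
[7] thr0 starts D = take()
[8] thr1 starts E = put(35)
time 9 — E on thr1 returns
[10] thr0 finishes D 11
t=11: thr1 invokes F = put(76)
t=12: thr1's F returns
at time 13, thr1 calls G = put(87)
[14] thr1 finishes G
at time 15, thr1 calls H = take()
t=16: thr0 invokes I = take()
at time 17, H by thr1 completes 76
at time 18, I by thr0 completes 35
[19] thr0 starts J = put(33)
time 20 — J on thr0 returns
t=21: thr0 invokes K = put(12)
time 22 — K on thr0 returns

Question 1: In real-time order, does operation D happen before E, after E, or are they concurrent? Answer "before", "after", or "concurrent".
concurrent

D spans [7,10], E spans [8,9]
the intervals overlap in both directions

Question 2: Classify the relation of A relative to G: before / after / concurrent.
before

A spans [1,2], G spans [13,14]
resp(A)=2 < inv(G)=13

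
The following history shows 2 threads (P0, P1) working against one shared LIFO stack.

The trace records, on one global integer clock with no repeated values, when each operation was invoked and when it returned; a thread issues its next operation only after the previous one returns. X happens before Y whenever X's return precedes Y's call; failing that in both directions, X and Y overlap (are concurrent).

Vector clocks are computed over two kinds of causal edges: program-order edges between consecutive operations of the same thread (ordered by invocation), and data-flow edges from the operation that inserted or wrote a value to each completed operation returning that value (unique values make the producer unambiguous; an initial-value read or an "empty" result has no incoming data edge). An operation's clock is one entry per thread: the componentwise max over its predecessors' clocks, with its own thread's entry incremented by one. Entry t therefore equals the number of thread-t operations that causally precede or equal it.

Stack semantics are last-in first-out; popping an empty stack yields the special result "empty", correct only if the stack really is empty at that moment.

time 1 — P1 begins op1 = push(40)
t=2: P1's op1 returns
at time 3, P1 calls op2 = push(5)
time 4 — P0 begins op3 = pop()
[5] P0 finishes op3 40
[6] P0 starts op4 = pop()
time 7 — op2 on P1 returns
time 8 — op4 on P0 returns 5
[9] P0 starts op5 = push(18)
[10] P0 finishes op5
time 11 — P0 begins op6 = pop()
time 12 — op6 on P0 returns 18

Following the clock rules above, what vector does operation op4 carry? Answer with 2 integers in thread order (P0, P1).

root op op1, invoked 1: fresh clock plus P1's own tick → (0, 1)
from VC(op1)=(0, 1), op2 (invoked 3) maxes components and bumps P1 → (0, 2)
from VC(op1)=(0, 1), op3 (invoked 4) maxes components and bumps P0 → (1, 1)
from VC(op2)=(0, 2), VC(op3)=(1, 1), op4 (invoked 6) maxes components and bumps P0 → (2, 2)
from VC(op4)=(2, 2), op5 (invoked 9) maxes components and bumps P0 → (3, 2)
from VC(op5)=(3, 2), op6 (invoked 11) maxes components and bumps P0 → (4, 2)
target: VC(op4) = (2, 2)

(2, 2)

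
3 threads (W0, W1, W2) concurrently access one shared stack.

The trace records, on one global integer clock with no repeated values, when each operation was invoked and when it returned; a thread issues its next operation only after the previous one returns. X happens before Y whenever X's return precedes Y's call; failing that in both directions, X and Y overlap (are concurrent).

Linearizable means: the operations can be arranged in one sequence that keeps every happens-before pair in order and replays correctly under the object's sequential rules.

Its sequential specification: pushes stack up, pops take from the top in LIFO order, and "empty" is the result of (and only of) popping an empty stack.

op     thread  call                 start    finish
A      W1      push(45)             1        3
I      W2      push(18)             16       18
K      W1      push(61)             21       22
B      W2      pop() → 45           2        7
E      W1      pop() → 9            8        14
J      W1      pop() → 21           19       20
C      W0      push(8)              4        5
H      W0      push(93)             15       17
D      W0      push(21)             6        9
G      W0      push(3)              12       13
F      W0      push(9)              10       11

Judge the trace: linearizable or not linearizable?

not linearizable

the violation lands at event 20, J's response at time 20: events 1..19 linearize, events 1..20 do not
every one of the 30 real-time-consistent orders over 10 completed stack ops fails the sequential spec
sample order A, B, C, D, E, F, G, H, I, J stalls at step 5 — E pop() → 9 has no legal effect
sample order A, B, C, D, E, F, G, I, H, J stalls at step 5 — E pop() → 9 has no legal effect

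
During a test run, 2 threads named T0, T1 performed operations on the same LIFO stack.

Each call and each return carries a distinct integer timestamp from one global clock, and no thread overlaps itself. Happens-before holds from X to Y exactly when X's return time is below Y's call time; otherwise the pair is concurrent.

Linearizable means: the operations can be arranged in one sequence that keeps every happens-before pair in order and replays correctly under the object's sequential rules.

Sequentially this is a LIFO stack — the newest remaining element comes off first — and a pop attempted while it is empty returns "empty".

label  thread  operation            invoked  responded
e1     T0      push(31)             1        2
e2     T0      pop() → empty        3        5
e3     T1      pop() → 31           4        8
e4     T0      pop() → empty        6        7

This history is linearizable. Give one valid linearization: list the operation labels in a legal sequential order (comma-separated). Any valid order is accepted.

e1, e3, e2, e4

1. e1 push(31), leaving stack <31>
2. e3 pop() → 31, leaving stack <>
3. e2 pop() → empty, leaving stack <>
4. e4 pop() → empty, leaving stack <>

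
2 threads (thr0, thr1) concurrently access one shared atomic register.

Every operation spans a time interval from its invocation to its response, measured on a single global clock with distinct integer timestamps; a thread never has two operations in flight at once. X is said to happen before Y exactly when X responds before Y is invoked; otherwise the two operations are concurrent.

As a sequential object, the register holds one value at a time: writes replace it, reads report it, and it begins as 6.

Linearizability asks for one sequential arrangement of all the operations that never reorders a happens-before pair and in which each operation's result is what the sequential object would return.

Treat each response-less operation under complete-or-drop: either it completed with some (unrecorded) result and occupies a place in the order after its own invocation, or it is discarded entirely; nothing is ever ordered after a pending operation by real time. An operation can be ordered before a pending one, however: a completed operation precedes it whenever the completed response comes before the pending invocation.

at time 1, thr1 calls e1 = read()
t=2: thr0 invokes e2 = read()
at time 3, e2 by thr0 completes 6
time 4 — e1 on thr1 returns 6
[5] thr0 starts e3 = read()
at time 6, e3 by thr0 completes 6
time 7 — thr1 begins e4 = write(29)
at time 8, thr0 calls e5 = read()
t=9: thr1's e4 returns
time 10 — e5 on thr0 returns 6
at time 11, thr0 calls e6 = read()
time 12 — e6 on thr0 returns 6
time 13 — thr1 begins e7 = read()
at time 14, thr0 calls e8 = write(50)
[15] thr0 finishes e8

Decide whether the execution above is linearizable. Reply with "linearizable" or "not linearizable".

events 1..11 are fine; event 12 — the response of e6 at time 12 — makes the prefix non-linearizable
real-time-consistent orders of the 6 completed operations: 4 — all fail the atomic register replay
sample order e1, e2, e3, e4, e5, e6 stalls at step 5 — e5 read() → 6 has no legal effect
sample order e1, e2, e3, e5, e4, e6 stalls at step 6 — e6 read() → 6 has no legal effect

not linearizable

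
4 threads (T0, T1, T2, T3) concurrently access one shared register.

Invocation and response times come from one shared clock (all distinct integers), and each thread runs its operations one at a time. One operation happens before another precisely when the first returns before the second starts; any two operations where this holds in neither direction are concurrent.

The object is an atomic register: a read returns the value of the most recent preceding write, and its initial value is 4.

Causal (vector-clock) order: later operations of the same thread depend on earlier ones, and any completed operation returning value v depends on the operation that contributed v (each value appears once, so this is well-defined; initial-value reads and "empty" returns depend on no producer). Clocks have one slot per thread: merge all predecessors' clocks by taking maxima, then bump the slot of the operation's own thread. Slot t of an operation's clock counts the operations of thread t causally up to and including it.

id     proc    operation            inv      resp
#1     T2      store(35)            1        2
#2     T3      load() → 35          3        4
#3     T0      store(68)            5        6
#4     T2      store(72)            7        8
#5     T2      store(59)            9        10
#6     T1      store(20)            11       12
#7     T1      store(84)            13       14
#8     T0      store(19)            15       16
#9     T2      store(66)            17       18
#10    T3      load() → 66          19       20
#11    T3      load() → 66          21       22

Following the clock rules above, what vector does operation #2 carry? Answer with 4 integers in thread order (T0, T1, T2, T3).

(0, 0, 1, 1)

#1, invoked 1, has no incoming edges; only T2's bump applies → (0, 0, 1, 0)
#6, invoked 11, has no incoming edges; only T1's bump applies → (0, 1, 0, 0)
#3, invoked 5, has no incoming edges; only T0's bump applies → (1, 0, 0, 0)
#2, invoked 3, takes VC(#1)=(0, 0, 1, 0) under max, adds 1 for T3 → (0, 0, 1, 1)
#4, invoked 7, takes VC(#1)=(0, 0, 1, 0) under max, adds 1 for T2 → (0, 0, 2, 0)
#7, invoked 13, takes VC(#6)=(0, 1, 0, 0) under max, adds 1 for T1 → (0, 2, 0, 0)
#8, invoked 15, takes VC(#3)=(1, 0, 0, 0) under max, adds 1 for T0 → (2, 0, 0, 0)
#5, invoked 9, takes VC(#4)=(0, 0, 2, 0) under max, adds 1 for T2 → (0, 0, 3, 0)
#9, invoked 17, takes VC(#5)=(0, 0, 3, 0) under max, adds 1 for T2 → (0, 0, 4, 0)
#10, invoked 19, takes VC(#2)=(0, 0, 1, 1), VC(#9)=(0, 0, 4, 0) under max, adds 1 for T3 → (0, 0, 4, 2)
#11, invoked 21, takes VC(#9)=(0, 0, 4, 0), VC(#10)=(0, 0, 4, 2) under max, adds 1 for T3 → (0, 0, 4, 3)
target: VC(#2) = (0, 0, 1, 1)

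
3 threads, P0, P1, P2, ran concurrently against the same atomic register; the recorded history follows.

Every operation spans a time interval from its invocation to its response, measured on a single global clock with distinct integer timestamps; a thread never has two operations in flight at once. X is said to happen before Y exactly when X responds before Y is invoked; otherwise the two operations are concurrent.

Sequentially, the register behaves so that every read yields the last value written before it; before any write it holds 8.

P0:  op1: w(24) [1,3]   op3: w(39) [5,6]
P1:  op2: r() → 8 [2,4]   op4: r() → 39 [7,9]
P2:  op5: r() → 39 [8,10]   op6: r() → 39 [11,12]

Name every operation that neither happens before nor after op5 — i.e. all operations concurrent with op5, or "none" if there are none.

op4

concurrent with op5 ([8,10]): every op whose interval crosses 8..10
op1 [1,3]: before
op2 [2,4]: before
op3 [5,6]: before
op4 [7,9]: concurrent
op6 [11,12]: after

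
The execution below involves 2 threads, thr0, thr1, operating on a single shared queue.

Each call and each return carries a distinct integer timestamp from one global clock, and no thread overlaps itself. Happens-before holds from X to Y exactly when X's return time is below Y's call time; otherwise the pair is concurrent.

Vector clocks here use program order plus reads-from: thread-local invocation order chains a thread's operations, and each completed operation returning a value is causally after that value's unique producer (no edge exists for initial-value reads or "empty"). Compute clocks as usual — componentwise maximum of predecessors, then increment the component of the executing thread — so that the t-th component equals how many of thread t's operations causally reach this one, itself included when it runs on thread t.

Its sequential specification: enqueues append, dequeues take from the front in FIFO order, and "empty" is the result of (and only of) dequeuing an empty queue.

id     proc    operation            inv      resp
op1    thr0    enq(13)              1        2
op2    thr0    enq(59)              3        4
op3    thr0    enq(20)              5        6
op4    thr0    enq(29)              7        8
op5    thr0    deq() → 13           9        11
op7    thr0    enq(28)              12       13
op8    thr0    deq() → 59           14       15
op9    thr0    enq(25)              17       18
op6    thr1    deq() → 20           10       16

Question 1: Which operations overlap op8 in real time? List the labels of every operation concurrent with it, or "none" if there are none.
Answer: op6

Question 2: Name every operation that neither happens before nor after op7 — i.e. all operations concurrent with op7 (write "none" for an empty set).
Answer: op6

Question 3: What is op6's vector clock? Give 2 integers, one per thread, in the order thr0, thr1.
Answer: (3, 1)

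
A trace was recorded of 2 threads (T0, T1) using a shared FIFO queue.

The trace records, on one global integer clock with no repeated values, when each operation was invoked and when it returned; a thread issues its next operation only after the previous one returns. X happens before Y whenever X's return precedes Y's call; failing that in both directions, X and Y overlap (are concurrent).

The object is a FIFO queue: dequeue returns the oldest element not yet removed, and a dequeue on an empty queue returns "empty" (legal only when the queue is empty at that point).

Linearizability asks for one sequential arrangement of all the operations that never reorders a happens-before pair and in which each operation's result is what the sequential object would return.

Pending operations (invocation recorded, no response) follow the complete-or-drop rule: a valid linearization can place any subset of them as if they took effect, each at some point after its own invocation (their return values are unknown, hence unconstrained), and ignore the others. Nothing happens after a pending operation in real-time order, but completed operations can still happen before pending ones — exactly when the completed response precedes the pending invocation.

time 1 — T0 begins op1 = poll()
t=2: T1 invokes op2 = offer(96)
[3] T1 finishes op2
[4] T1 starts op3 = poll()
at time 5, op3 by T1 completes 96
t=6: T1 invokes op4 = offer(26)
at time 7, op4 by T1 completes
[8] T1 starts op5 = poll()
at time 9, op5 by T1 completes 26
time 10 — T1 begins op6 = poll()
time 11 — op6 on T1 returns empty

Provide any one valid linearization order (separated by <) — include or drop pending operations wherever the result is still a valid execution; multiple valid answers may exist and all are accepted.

after step 1 (op1 poll() (pending, included)): queue <>
after step 2 (op2 offer(96)): queue <96>
after step 3 (op3 poll() → 96): queue <>
after step 4 (op4 offer(26)): queue <26>
after step 5 (op5 poll() → 26): queue <>
after step 6 (op6 poll() → empty): queue <>

op1 < op2 < op3 < op4 < op5 < op6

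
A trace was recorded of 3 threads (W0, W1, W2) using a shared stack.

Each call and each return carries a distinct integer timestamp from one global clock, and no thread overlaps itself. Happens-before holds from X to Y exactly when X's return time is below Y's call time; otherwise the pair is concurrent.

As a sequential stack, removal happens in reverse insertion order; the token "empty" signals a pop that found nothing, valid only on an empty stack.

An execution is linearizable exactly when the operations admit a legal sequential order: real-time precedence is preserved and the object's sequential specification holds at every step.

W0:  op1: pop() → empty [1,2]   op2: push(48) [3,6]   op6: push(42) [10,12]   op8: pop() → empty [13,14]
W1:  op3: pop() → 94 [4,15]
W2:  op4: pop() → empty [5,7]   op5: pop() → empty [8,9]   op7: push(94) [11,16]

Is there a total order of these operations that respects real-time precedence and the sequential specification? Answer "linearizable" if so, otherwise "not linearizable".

not linearizable

through event 13 a valid linearization exists; event 14 (op8 responding at time 14) ends that
no legal order exists: 2 real-time-consistent candidates over 6 completed stack operations, all rejected
including or dropping the 2 pending operations (op3, op7) in any combination fails
sample order op1, op2, op4, op5, op6, op8 (pending dropped) stalls at step 3 — op4 pop() → empty has no legal effect
sample order op1, op4, op2, op5, op6, op8 (pending dropped) stalls at step 4 — op5 pop() → empty has no legal effect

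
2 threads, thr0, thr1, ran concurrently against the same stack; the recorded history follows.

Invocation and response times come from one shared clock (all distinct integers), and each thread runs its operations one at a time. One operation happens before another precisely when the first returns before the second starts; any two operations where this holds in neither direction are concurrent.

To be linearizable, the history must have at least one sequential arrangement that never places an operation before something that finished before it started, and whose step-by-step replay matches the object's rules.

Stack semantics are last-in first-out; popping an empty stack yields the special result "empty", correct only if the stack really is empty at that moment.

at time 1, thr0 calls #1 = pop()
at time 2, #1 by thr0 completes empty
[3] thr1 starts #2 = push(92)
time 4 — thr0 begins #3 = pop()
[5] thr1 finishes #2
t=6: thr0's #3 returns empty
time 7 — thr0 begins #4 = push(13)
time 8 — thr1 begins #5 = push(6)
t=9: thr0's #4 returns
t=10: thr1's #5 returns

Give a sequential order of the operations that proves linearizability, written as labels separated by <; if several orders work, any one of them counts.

#1 < #3 < #2 < #4 < #5

1. #1 pop() → empty, leaving stack <>
2. #3 pop() → empty, leaving stack <>
3. #2 push(92), leaving stack <92>
4. #4 push(13), leaving stack <92,13>
5. #5 push(6), leaving stack <92,13,6>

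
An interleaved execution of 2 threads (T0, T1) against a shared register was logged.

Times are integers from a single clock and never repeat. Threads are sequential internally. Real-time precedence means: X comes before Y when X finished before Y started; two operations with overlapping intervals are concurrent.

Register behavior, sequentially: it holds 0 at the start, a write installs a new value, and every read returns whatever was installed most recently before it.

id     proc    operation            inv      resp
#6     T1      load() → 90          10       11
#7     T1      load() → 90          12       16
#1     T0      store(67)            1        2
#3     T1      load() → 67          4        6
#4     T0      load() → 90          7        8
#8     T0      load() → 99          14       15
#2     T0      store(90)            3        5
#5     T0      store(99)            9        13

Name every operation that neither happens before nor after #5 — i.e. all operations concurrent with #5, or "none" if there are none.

concurrent with #5 ([9,13]): every op whose interval crosses 9..13
#1 [1,2]: before
#2 [3,5]: before
#3 [4,6]: before
#4 [7,8]: before
#6 [10,11]: concurrent
#7 [12,16]: concurrent
#8 [14,15]: after

#6, #7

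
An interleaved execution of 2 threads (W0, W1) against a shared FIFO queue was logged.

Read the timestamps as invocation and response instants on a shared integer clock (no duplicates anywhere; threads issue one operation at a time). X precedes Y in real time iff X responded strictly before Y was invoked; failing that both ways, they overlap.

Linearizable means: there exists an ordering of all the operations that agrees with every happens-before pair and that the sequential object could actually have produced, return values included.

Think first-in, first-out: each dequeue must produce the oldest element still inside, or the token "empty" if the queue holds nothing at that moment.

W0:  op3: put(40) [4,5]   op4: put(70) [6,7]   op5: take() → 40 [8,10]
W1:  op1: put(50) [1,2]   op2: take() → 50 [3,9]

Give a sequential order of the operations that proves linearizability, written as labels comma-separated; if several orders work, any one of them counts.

1. op1 put(50), leaving queue <50>
2. op2 take() → 50, leaving queue <>
3. op3 put(40), leaving queue <40>
4. op4 put(70), leaving queue <40,70>
5. op5 take() → 40, leaving queue <70>

op1, op2, op3, op4, op5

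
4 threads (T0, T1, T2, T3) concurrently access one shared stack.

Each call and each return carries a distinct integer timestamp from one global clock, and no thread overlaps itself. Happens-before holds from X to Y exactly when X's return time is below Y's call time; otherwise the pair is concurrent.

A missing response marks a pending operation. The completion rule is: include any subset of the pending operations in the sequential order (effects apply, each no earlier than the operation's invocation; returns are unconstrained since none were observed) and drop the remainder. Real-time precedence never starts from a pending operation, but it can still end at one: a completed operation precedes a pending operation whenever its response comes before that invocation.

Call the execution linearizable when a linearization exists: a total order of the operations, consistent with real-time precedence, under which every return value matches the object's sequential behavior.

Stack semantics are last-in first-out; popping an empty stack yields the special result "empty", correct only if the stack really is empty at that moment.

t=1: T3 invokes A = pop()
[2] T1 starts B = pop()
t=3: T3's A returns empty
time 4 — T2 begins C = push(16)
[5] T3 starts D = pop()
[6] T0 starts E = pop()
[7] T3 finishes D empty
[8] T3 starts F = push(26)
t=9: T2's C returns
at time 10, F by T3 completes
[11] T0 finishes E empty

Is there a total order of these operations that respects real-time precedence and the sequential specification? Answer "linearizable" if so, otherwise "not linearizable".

linearizable

one valid linearization: A, B, D, E, C, F
step 1: A pop() → empty — stack <>
step 2: B pop() (pending, included) — stack <>
step 3: D pop() → empty — stack <>
step 4: E pop() → empty — stack <>
step 5: C push(16) — stack <16>
step 6: F push(26) — stack <16,26>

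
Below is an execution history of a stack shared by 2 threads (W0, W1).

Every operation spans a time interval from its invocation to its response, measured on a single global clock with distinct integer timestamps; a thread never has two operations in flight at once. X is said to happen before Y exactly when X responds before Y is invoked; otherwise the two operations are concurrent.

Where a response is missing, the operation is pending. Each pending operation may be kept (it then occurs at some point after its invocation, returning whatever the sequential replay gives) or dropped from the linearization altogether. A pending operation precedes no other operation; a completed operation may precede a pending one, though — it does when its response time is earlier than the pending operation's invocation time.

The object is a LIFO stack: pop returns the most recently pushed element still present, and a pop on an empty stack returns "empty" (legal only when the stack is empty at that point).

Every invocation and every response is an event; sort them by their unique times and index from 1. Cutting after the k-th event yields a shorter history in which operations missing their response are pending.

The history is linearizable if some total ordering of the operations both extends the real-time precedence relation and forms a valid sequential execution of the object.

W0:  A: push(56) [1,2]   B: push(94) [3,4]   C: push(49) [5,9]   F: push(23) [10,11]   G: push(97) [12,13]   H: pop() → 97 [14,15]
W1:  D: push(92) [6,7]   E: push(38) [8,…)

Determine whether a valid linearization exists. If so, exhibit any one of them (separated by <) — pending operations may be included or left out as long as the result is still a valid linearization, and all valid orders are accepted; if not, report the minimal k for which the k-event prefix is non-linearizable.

1. A push(56), leaving stack <56>
2. B push(94), leaving stack <56,94>
3. C push(49), leaving stack <56,94,49>
4. D push(92), leaving stack <56,94,49,92>
5. E push(38) (pending, included), leaving stack <56,94,49,92,38>
6. F push(23), leaving stack <56,94,49,92,38,23>
7. G push(97), leaving stack <56,94,49,92,38,23,97>
8. H pop() → 97, leaving stack <56,94,49,92,38,23>

linearizable — witness: A < B < C < D < E < F < G < H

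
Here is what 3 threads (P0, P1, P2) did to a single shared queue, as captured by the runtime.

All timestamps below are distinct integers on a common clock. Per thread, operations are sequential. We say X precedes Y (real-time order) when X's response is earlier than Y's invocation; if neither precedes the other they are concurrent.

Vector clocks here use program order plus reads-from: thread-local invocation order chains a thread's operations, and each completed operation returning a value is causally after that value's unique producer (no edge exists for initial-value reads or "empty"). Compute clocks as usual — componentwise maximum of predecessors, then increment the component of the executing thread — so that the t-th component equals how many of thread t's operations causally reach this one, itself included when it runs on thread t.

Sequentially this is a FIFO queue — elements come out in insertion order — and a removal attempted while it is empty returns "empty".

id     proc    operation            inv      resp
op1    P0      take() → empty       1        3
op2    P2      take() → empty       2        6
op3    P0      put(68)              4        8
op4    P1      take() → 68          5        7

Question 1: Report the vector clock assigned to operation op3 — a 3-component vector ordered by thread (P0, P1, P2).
Answer: (2, 0, 0)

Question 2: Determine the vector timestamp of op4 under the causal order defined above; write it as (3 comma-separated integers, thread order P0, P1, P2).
Answer: (2, 1, 0)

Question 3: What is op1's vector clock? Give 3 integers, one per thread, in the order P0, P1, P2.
Answer: (1, 0, 0)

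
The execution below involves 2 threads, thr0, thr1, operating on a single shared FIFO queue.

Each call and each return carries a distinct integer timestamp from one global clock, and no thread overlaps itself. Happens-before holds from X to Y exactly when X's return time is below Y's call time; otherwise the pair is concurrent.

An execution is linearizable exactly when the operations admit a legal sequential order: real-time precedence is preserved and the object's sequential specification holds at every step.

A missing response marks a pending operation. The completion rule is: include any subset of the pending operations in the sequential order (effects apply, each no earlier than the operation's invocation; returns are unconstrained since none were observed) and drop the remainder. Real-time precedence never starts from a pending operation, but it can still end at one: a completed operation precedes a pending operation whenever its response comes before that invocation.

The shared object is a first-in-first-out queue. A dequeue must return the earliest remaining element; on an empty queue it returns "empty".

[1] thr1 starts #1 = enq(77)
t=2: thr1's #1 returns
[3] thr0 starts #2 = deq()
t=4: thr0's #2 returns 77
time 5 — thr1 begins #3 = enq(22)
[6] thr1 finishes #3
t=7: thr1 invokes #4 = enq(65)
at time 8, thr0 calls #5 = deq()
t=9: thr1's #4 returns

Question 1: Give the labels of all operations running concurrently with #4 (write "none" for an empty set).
Answer: #5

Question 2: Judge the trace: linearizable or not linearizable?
linearizable

a witness: #1, #2, #3, #4
after step 1 (#1 enq(77)): queue <77>
after step 2 (#2 deq() → 77): queue <>
after step 3 (#3 enq(22)): queue <22>
after step 4 (#4 enq(65)): queue <22,65>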